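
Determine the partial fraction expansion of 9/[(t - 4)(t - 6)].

9/(t - 4)(t - 6) = α/(t - 4) + β/(t - 6). α = 9/(4 - 6) = -9/2, β = 9/(6 - 4) = 9/2
Result: (-9/2)/(t - 4) + (9/2)/(t - 6)


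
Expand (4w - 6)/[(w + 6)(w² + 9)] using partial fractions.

At w=-6: A = (4·(-6) - 6)/((-6)² + 9) = -2/3. B = -A = 2/3, C = 4 - (-6)·A = 0
Result: (-2/3)/(w + 6) + ((2/3)w)/(w² + 9)


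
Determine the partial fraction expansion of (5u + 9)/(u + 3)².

(5u + 9) = A(u + 3) + B. At u = -3: B = 5·(-3) + 9 = -6. Coeff of u: A = 5
Result: 5/(u + 3) - 6/(u + 3)²


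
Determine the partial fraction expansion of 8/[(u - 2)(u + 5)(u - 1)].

Using cover-up method: α = 8/7, β = 4/21, γ = -4/3
Result: (8/7)/(u - 2) + (4/21)/(u + 5) - (4/3)/(u - 1)


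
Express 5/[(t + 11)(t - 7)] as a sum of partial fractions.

5/(t + 11)(t - 7) = A/(t + 11) + B/(t - 7). A = 5/(-11 - 7) = -5/18, B = 5/(7 + 11) = 5/18
Result: (-5/18)/(t + 11) + (5/18)/(t - 7)


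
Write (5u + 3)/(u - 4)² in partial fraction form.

(5u + 3) = A(u - 4) + B. At u = 4: B = 5·4 + 3 = 23. Coeff of u: A = 5
Result: 5/(u - 4) + 23/(u - 4)²


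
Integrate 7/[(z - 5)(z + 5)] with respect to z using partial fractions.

Decompose: 7/[(z - 5)(z + 5)] = (7/10)/(z - 5) - (7/10)/(z + 5). Integrate each term: (7/10) ln|(z - 5)| - (7/10) ln|(z + 5)| + C


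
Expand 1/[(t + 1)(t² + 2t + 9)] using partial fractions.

Cover-up at t = -1: A = 1/((-1)² + 2·(-1) + 9) = 1/8. Then B = -A = -1/8, C = -A·(2 - 1) = -1/8
Result: (1/8)/(t + 1) - ((1/8)t + 1/8)/(t² + 2t + 9)


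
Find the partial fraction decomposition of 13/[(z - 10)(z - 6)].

13/(z - 10)(z - 6) = P/(z - 10) + Q/(z - 6). P = 13/(10 - 6) = 13/4, Q = 13/(6 - 10) = -13/4
Result: (13/4)/(z - 10) - (13/4)/(z - 6)


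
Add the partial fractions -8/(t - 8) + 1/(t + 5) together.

Common denominator (t - 8)(t + 5). Numerator: -8(t + 5) + 1(t - 8) = (-8t - 40) + (t - 8) = -7t - 48
Result: (-7t - 48)/[(t - 8)(t + 5)]


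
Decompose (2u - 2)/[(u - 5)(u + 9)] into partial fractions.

At u=5: A = (2·5 - 2)/(5 + 9) = 4/7. At u=-9: B = (2·(-9) - 2)/(-9 - 5) = 10/7
Result: (4/7)/(u - 5) + (10/7)/(u + 9)


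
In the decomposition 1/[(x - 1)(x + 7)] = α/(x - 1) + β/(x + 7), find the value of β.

Cover-up at x = -7: β = 1/(-7 - 1) = -1/8


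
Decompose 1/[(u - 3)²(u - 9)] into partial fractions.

Cover-up at u=9: C = 1/(9 - 3)² = 1/36. Cover-up at u=3: B = 1/(3 - 9) = -1/6. Comparing u² coeff: A = -C = -1/36
Result: (-1/36)/(u - 3) - (1/6)/(u - 3)² + (1/36)/(u - 9)


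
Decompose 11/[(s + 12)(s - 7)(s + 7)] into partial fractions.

Using cover-up method: A = 11/95, B = 11/266, C = -11/70
Result: (11/95)/(s + 12) + (11/266)/(s - 7) - (11/70)/(s + 7)


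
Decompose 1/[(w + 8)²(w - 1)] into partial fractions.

Cover-up at w=1: R = 1/(1 + 8)² = 1/81. Cover-up at w=-8: Q = 1/(-8 - 1) = -1/9. Comparing w² coeff: P = -R = -1/81
Result: (-1/81)/(w + 8) - (1/9)/(w + 8)² + (1/81)/(w - 1)


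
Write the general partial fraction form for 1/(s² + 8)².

Repeated quadratic factor: (As + B)/(s² + 8) + (Cs + D)/(s² + 8)²


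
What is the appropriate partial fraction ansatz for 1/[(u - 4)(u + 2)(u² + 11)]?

Two linear + quadratic: P/(u - 4) + Q/(u + 2) + (Ru + S)/(u² + 11)


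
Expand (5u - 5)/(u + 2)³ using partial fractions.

(5u - 5) = A(u + 2)² + B(u + 2) + C. At u = -2: C = 5·(-2) - 5 = -15. Coefficients: A = 0, B = 5
Result: 5/(u + 2)² - 15/(u + 2)³


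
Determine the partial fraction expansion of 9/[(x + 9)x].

9/(x + 9)x = P/(x + 9) + Q/x. P = 9/(-9 - 0) = -1, Q = 9/(0 + 9) = 1
Result: -1/(x + 9) + 1/x


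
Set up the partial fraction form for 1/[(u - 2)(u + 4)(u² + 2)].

Two linear + quadratic: α/(u - 2) + β/(u + 4) + (γu + δ)/(u² + 2)


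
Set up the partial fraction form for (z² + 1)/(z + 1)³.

Repeated linear factor (power 3): A/(z + 1) + B/(z + 1)² + C/(z + 1)³


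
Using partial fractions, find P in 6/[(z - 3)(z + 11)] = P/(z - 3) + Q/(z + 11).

Cover-up at z = 3: P = 6/(3 + 11) = 6/14 = 3/7


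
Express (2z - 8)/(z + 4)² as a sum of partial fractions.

(2z - 8) = α(z + 4) + β. At z = -4: β = 2·(-4) - 8 = -16. Coeff of z: α = 2
Result: 2/(z + 4) - 16/(z + 4)²


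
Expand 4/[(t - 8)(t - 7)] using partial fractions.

4/(t - 8)(t - 7) = P/(t - 8) + Q/(t - 7). P = 4/(8 - 7) = 4, Q = 4/(7 - 8) = -4
Result: 4/(t - 8) - 4/(t - 7)


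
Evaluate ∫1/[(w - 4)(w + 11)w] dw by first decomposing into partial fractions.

Cover-up: A = 1/60, B = 1/165, C = -1/44. Decomposition: (1/60)/(w - 4) + (1/165)/(w + 11) - (1/44)/w. Integrate each term: (1/60) ln|(w - 4)| + (1/165) ln|(w + 11)| - (1/44) ln|w| + C


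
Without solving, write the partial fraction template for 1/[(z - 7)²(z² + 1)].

Repeated linear + quadratic: A/(z - 7) + B/(z - 7)² + (Cz + D)/(z² + 1)


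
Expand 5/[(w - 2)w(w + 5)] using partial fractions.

Using cover-up method: A = 5/14, B = -1/2, C = 1/7
Result: (5/14)/(w - 2) - (1/2)/w + (1/7)/(w + 5)


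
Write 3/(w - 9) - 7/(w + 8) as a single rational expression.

Common denominator (w - 9)(w + 8). Numerator: 3(w + 8) - 7(w - 9) = (3w + 24) - (7w - 63) = -4w + 87
Result: (-4w + 87)/[(w - 9)(w + 8)]


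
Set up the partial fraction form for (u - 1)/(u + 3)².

Repeated linear factor: α/(u + 3) + β/(u + 3)²


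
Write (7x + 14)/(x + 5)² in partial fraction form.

(7x + 14) = α(x + 5) + β. At x = -5: β = 7·(-5) + 14 = -21. Coeff of x: α = 7
Result: 7/(x + 5) - 21/(x + 5)²


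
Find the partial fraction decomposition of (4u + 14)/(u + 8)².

(4u + 14) = α(u + 8) + β. At u = -8: β = 4·(-8) + 14 = -18. Coeff of u: α = 4
Result: 4/(u + 8) - 18/(u + 8)²


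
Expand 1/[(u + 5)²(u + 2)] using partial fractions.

Cover-up at u=-2: C = 1/(-2 + 5)² = 1/9. Cover-up at u=-5: B = 1/(-5 + 2) = -1/3. Comparing u² coeff: A = -C = -1/9
Result: (-1/9)/(u + 5) - (1/3)/(u + 5)² + (1/9)/(u + 2)


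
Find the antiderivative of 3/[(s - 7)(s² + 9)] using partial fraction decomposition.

Cover-up at s=7: α = 3/(7²+9) = 3/58. Coeff matching: β = -3/58, γ = -21/58. Decomposition: (3/58)/(s - 7) - ((3/58)s + 21/58)/(s² + 9). Integrate: linear → ln, quadratic → (1/2)ln + arctan: (3/58) ln|(s - 7)| - (3/116) ln(s² + 9) - (7/58) arctan(s/3) + C


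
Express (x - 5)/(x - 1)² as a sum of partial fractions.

(x - 5) = A(x - 1) + B. At x = 1: B = 1·1 - 5 = -4. Coeff of x: A = 1
Result: 1/(x - 1) - 4/(x - 1)²


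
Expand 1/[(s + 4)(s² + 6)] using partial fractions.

Cover-up at s = -4: α = 1/((-4)² + 6) = 1/22. Then β = -α = -1/22, γ = -α·(0 - 4) = 2/11
Result: (1/22)/(s + 4) - ((1/22)s - 2/11)/(s² + 6)


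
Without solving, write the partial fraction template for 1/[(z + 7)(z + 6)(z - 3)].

Three distinct linear factors: P/(z + 7) + Q/(z + 6) + R/(z - 3)


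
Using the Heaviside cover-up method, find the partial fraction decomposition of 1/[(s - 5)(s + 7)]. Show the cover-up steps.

Cover (s - 5): set s=5, get P = 1/(5 + 7) = 1/12. Cover (s + 7): set s=-7, get Q = 1/(-7 - 5) = -1/12.
Result: (1/12)/(s - 5) - (1/12)/(s + 7)


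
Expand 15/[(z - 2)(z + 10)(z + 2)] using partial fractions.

Using cover-up method: A = 5/16, B = 5/32, C = -15/32
Result: (5/16)/(z - 2) + (5/32)/(z + 10) - (15/32)/(z + 2)


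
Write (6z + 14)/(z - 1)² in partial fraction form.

(6z + 14) = A(z - 1) + B. At z = 1: B = 6·1 + 14 = 20. Coeff of z: A = 6
Result: 6/(z - 1) + 20/(z - 1)²


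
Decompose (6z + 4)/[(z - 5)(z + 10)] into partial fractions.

At z=5: A = (6·5 + 4)/(5 + 10) = 34/15. At z=-10: B = (6·(-10) + 4)/(-10 - 5) = 56/15
Result: (34/15)/(z - 5) + (56/15)/(z + 10)


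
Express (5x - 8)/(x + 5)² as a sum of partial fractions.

(5x - 8) = P(x + 5) + Q. At x = -5: Q = 5·(-5) - 8 = -33. Coeff of x: P = 5
Result: 5/(x + 5) - 33/(x + 5)²


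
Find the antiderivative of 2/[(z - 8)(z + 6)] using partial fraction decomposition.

Decompose: 2/[(z - 8)(z + 6)] = (1/7)/(z - 8) - (1/7)/(z + 6). Integrate each term: (1/7) ln|(z - 8)| - (1/7) ln|(z + 6)| + C


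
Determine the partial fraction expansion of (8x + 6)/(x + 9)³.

(8x + 6) = P(x + 9)² + Q(x + 9) + R. At x = -9: R = 8·(-9) + 6 = -66. Coefficients: P = 0, Q = 8
Result: 8/(x + 9)² - 66/(x + 9)³


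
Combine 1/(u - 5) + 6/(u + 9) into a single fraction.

Common denominator (u - 5)(u + 9). Numerator: 1(u + 9) + 6(u - 5) = (u + 9) + (6u - 30) = 7u - 21
Result: (7u - 21)/[(u - 5)(u + 9)]


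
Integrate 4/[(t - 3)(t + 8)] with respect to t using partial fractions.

Decompose: 4/[(t - 3)(t + 8)] = (4/11)/(t - 3) - (4/11)/(t + 8). Integrate each term: (4/11) ln|(t - 3)| - (4/11) ln|(t + 8)| + C


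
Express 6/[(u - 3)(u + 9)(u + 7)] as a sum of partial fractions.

Using cover-up method: A = 1/20, B = 1/4, C = -3/10
Result: (1/20)/(u - 3) + (1/4)/(u + 9) - (3/10)/(u + 7)


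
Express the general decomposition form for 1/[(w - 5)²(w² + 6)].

Repeated linear + quadratic: α/(w - 5) + β/(w - 5)² + (γw + δ)/(w² + 6)


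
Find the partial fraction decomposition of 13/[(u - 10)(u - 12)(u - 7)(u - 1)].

Using Heaviside cover-up: (-13/54)/(u - 10) + (13/110)/(u - 12) + (13/90)/(u - 7) - (13/594)/(u - 1)


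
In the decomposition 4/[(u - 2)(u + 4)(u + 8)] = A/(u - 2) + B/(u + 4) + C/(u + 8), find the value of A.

Cover-up at u = 2: A = 4/[(2 + 4)(2 + 8)] = 4/[(6)(10)] = 4/60 = 1/15


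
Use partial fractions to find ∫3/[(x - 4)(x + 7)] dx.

Decompose: 3/[(x - 4)(x + 7)] = (3/11)/(x - 4) - (3/11)/(x + 7). Integrate each term: (3/11) ln|(x - 4)| - (3/11) ln|(x + 7)| + C


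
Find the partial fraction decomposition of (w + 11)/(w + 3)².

(w + 11) = α(w + 3) + β. At w = -3: β = 1·(-3) + 11 = 8. Coeff of w: α = 1
Result: 1/(w + 3) + 8/(w + 3)²


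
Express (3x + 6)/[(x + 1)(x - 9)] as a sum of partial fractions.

At x=-1: α = (3·(-1) + 6)/(-1 - 9) = -3/10. At x=9: β = (3·9 + 6)/(9 + 1) = 33/10
Result: (-3/10)/(x + 1) + (33/10)/(x - 9)


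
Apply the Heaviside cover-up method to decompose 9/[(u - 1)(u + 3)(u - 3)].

Cover (u - 1), u=1: P = 9/[(1 + 3)(1 - 3)] = -9/8. Cover (u + 3), u=-3: Q = 9/[(-3 - 1)(-3 - 3)] = 3/8. Cover (u - 3), u=3: R = 9/[(3 - 1)(3 + 3)] = 3/4.
Result: (-9/8)/(u - 1) + (3/8)/(u + 3) + (3/4)/(u - 3)


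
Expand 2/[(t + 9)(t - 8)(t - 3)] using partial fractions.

Using cover-up method: A = 1/102, B = 2/85, C = -1/30
Result: (1/102)/(t + 9) + (2/85)/(t - 8) - (1/30)/(t - 3)


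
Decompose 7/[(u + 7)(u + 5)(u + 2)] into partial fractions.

Using cover-up method: A = 7/10, B = -7/6, C = 7/15
Result: (7/10)/(u + 7) - (7/6)/(u + 5) + (7/15)/(u + 2)


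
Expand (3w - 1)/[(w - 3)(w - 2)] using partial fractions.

At w=3: A = (3·3 - 1)/(3 - 2) = 8. At w=2: B = (3·2 - 1)/(2 - 3) = -5
Result: 8/(w - 3) - 5/(w - 2)


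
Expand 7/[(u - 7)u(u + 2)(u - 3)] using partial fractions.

Using Heaviside cover-up: (1/36)/(u - 7) + (1/6)/u - (7/90)/(u + 2) - (7/60)/(u - 3)


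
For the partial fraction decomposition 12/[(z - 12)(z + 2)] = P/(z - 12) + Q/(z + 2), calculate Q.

Cover-up at z = -2: Q = 12/(-2 - 12) = -12/14 = -6/7


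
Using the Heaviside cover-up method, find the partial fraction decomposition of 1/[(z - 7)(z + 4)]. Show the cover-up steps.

Cover (z - 7): set z=7, get P = 1/(7 + 4) = 1/11. Cover (z + 4): set z=-4, get Q = 1/(-4 - 7) = -1/11.
Result: (1/11)/(z - 7) - (1/11)/(z + 4)


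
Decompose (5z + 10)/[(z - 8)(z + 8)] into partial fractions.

At z=8: P = (5·8 + 10)/(8 + 8) = 25/8. At z=-8: Q = (5·(-8) + 10)/(-8 - 8) = 15/8
Result: (25/8)/(z - 8) + (15/8)/(z + 8)


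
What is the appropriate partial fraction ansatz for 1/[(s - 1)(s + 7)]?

Distinct linear factors: α/(s - 1) + β/(s + 7)


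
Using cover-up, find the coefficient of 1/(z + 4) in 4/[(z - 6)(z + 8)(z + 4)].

Cover (z + 4), set z=-4: 4/[(-4 - 6)(-4 + 8)] = -1/10


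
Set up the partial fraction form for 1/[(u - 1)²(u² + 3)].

Repeated linear + quadratic: P/(u - 1) + Q/(u - 1)² + (Ru + S)/(u² + 3)


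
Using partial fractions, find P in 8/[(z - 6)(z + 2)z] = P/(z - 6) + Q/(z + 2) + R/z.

Cover-up at z = 6: P = 8/[(6 + 2)(6 - 0)] = 8/[(8)(6)] = 8/48 = 1/6


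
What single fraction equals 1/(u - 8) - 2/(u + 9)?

Common denominator (u - 8)(u + 9). Numerator: 1(u + 9) - 2(u - 8) = (u + 9) - (2u - 16) = -u + 25
Result: (-u + 25)/[(u - 8)(u + 9)]


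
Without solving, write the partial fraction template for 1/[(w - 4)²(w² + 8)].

Repeated linear + quadratic: P/(w - 4) + Q/(w - 4)² + (Rw + S)/(w² + 8)


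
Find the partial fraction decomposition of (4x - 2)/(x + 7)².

(4x - 2) = α(x + 7) + β. At x = -7: β = 4·(-7) - 2 = -30. Coeff of x: α = 4
Result: 4/(x + 7) - 30/(x + 7)²


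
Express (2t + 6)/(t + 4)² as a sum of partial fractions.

(2t + 6) = A(t + 4) + B. At t = -4: B = 2·(-4) + 6 = -2. Coeff of t: A = 2
Result: 2/(t + 4) - 2/(t + 4)²


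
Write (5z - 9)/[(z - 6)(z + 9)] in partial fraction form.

At z=6: α = (5·6 - 9)/(6 + 9) = 7/5. At z=-9: β = (5·(-9) - 9)/(-9 - 6) = 18/5
Result: (7/5)/(z - 6) + (18/5)/(z + 9)


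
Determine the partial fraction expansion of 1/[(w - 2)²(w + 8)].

Cover-up at w=-8: C = 1/(-8 - 2)² = 1/100. Cover-up at w=2: B = 1/(2 + 8) = 1/10. Comparing w² coeff: A = -C = -1/100
Result: (-1/100)/(w - 2) + (1/10)/(w - 2)² + (1/100)/(w + 8)


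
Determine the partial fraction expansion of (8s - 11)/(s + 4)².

(8s - 11) = α(s + 4) + β. At s = -4: β = 8·(-4) - 11 = -43. Coeff of s: α = 8
Result: 8/(s + 4) - 43/(s + 4)²


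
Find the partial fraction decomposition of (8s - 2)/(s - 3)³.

(8s - 2) = α(s - 3)² + β(s - 3) + γ. At s = 3: γ = 8·3 - 2 = 22. Coefficients: α = 0, β = 8
Result: 8/(s - 3)² + 22/(s - 3)³


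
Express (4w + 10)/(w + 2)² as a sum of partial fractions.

(4w + 10) = A(w + 2) + B. At w = -2: B = 4·(-2) + 10 = 2. Coeff of w: A = 4
Result: 4/(w + 2) + 2/(w + 2)²


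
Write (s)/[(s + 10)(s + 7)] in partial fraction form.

At s=-10: P = (1·(-10) + 0)/(-10 + 7) = 10/3. At s=-7: Q = (1·(-7) + 0)/(-7 + 10) = -7/3
Result: (10/3)/(s + 10) - (7/3)/(s + 7)


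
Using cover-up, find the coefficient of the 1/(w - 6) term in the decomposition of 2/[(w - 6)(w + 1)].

Cover (w - 6), set w=6: 2/((w + 1) at w=6) = 2/(7) = 2/7


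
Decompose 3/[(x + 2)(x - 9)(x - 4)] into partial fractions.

Using cover-up method: P = 1/22, Q = 3/55, R = -1/10
Result: (1/22)/(x + 2) + (3/55)/(x - 9) - (1/10)/(x - 4)


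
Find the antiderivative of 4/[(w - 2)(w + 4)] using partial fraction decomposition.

Decompose: 4/[(w - 2)(w + 4)] = (2/3)/(w - 2) - (2/3)/(w + 4). Integrate each term: (2/3) ln|(w - 2)| - (2/3) ln|(w + 4)| + C


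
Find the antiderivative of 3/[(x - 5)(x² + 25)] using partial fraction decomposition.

Cover-up at x=5: A = 3/(5²+25) = 3/50. Coeff matching: B = -3/50, C = -3/10. Decomposition: (3/50)/(x - 5) - ((3/50)x + 3/10)/(x² + 25). Integrate: linear → ln, quadratic → (1/2)ln + arctan: (3/50) ln|(x - 5)| - (3/100) ln(x² + 25) - (3/50) arctan(x/5) + C


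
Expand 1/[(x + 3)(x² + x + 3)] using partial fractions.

Cover-up at x = -3: α = 1/((-3)² + 1·(-3) + 3) = 1/9. Then β = -α = -1/9, γ = -α·(1 - 3) = 2/9
Result: (1/9)/(x + 3) - ((1/9)x - 2/9)/(x² + x + 3)


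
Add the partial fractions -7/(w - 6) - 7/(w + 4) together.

Common denominator (w - 6)(w + 4). Numerator: -7(w + 4) - 7(w - 6) = (-7w - 28) - (7w - 42) = -14w + 14
Result: (-14w + 14)/[(w - 6)(w + 4)]


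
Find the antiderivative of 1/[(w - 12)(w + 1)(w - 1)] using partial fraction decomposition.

Cover-up: P = 1/143, Q = 1/26, R = -1/22. Decomposition: (1/143)/(w - 12) + (1/26)/(w + 1) - (1/22)/(w - 1). Integrate each term: (1/143) ln|(w - 12)| + (1/26) ln|(w + 1)| - (1/22) ln|(w - 1)| + C


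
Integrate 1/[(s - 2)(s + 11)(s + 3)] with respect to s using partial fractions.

Cover-up: P = 1/65, Q = 1/104, R = -1/40. Decomposition: (1/65)/(s - 2) + (1/104)/(s + 11) - (1/40)/(s + 3). Integrate each term: (1/65) ln|(s - 2)| + (1/104) ln|(s + 11)| - (1/40) ln|(s + 3)| + C


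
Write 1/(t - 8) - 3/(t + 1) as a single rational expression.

Common denominator (t - 8)(t + 1). Numerator: 1(t + 1) - 3(t - 8) = (t + 1) - (3t - 24) = -2t + 25
Result: (-2t + 25)/[(t - 8)(t + 1)]


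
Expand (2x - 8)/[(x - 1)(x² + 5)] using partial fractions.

At x=1: P = (2·1 - 8)/(1² + 5) = -1. Q = -P = 1, R = 2 - 1·P = 3
Result: -1/(x - 1) + (x + 3)/(x² + 5)


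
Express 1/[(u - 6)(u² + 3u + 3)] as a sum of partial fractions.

Cover-up at u = 6: P = 1/(6² + 3·6 + 3) = 1/57. Then Q = -P = -1/57, R = -P·(3 + 6) = -3/19
Result: (1/57)/(u - 6) - ((1/57)u + 3/19)/(u² + 3u + 3)


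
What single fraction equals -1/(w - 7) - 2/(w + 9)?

Common denominator (w - 7)(w + 9). Numerator: -1(w + 9) - 2(w - 7) = (-w - 9) - (2w - 14) = -3w + 5
Result: (-3w + 5)/[(w - 7)(w + 9)]


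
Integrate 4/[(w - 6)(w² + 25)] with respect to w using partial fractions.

Cover-up at w=6: α = 4/(6²+25) = 4/61. Coeff matching: β = -4/61, γ = -24/61. Decomposition: (4/61)/(w - 6) - ((4/61)w + 24/61)/(w² + 25). Integrate: linear → ln, quadratic → (1/2)ln + arctan: (4/61) ln|(w - 6)| - (2/61) ln(w² + 25) - (24/305) arctan(w/5) + C


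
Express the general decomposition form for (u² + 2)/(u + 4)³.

Repeated linear factor (power 3): P/(u + 4) + Q/(u + 4)² + R/(u + 4)³


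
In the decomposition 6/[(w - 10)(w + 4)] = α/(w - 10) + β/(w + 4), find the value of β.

Cover-up at w = -4: β = 6/(-4 - 10) = -6/14 = -3/7


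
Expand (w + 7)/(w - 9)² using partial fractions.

(w + 7) = A(w - 9) + B. At w = 9: B = 1·9 + 7 = 16. Coeff of w: A = 1
Result: 1/(w - 9) + 16/(w - 9)²


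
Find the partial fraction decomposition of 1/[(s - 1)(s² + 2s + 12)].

Cover-up at s = 1: α = 1/(1² + 2·1 + 12) = 1/15. Then β = -α = -1/15, γ = -α·(2 + 1) = -1/5
Result: (1/15)/(s - 1) - ((1/15)s + 1/5)/(s² + 2s + 12)


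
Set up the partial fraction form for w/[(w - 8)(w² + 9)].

Linear + irreducible quadratic: P/(w - 8) + (Qw + R)/(w² + 9)


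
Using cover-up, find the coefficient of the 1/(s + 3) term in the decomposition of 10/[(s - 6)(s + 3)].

Cover (s + 3), set s=-3: 10/((s - 6) at s=-3) = 10/(-9) = -10/9


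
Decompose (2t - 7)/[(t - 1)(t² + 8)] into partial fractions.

At t=1: α = (2·1 - 7)/(1² + 8) = -5/9. β = -α = 5/9, γ = 2 - 1·α = 23/9
Result: (-5/9)/(t - 1) + ((5/9)t + 23/9)/(t² + 8)


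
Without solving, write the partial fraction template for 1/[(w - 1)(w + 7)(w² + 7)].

Two linear + quadratic: α/(w - 1) + β/(w + 7) + (γw + δ)/(w² + 7)


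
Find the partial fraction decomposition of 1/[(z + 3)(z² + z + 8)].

Cover-up at z = -3: α = 1/((-3)² + 1·(-3) + 8) = 1/14. Then β = -α = -1/14, γ = -α·(1 - 3) = 1/7
Result: (1/14)/(z + 3) - ((1/14)z - 1/7)/(z² + z + 8)


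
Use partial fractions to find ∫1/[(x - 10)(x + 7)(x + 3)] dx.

Cover-up: A = 1/221, B = 1/68, C = -1/52. Decomposition: (1/221)/(x - 10) + (1/68)/(x + 7) - (1/52)/(x + 3). Integrate each term: (1/221) ln|(x - 10)| + (1/68) ln|(x + 7)| - (1/52) ln|(x + 3)| + C


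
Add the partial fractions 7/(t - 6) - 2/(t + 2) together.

Common denominator (t - 6)(t + 2). Numerator: 7(t + 2) - 2(t - 6) = (7t + 14) - (2t - 12) = 5t + 26
Result: (5t + 26)/[(t - 6)(t + 2)]


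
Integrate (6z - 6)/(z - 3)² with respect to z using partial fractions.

Decompose: P = 6, Q = 6·3 - 6 = 12, so (6z - 6)/(z - 3)² = 6/(z - 3) + 12/(z - 3)². Integrate: ∫ P/(z - 3) dz = 6 ln|(z - 3)|; ∫ Q/(z - 3)² dz = -12/(z - 3). Sum: 6 ln|(z - 3)| - 12/(z - 3) + C


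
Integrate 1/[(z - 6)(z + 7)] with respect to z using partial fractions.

Decompose: 1/[(z - 6)(z + 7)] = (1/13)/(z - 6) - (1/13)/(z + 7). Integrate each term: (1/13) ln|(z - 6)| - (1/13) ln|(z + 7)| + C


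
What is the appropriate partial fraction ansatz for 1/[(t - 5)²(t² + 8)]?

Repeated linear + quadratic: P/(t - 5) + Q/(t - 5)² + (Rt + S)/(t² + 8)


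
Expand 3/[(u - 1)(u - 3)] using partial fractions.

3/(u - 1)(u - 3) = A/(u - 1) + B/(u - 3). A = 3/(1 - 3) = -3/2, B = 3/(3 - 1) = 3/2
Result: (-3/2)/(u - 1) + (3/2)/(u - 3)


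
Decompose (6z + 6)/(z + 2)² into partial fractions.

(6z + 6) = P(z + 2) + Q. At z = -2: Q = 6·(-2) + 6 = -6. Coeff of z: P = 6
Result: 6/(z + 2) - 6/(z + 2)²


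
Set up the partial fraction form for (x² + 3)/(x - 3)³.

Repeated linear factor (power 3): P/(x - 3) + Q/(x - 3)² + R/(x - 3)³


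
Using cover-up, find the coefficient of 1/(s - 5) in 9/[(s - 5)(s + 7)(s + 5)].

Cover (s - 5), set s=5: 9/[(5 + 7)(5 + 5)] = 3/40


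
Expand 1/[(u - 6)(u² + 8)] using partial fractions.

Cover-up at u = 6: P = 1/(6² + 8) = 1/44. Then Q = -P = -1/44, R = -P·(0 + 6) = -3/22
Result: (1/44)/(u - 6) - ((1/44)u + 3/22)/(u² + 8)


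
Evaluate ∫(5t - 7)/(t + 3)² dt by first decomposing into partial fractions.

Decompose: A = 5, B = 5·(-3) - 7 = -22, so (5t - 7)/(t + 3)² = 5/(t + 3) - 22/(t + 3)². Integrate: ∫ A/(t + 3) dt = 5 ln|(t + 3)|; ∫ B/(t + 3)² dt = 22/(t + 3). Sum: 5 ln|(t + 3)| + 22/(t + 3) + C


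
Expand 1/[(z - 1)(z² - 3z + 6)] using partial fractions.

Cover-up at z = 1: α = 1/(1² - 3·1 + 6) = 1/4. Then β = -α = -1/4, γ = -α·(-3 + 1) = 1/2
Result: (1/4)/(z - 1) - ((1/4)z - 1/2)/(z² - 3z + 6)


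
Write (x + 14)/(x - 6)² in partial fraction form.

(x + 14) = P(x - 6) + Q. At x = 6: Q = 1·6 + 14 = 20. Coeff of x: P = 1
Result: 1/(x - 6) + 20/(x - 6)²


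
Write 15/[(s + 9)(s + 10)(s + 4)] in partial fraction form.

Using cover-up method: P = -3, Q = 5/2, R = 1/2
Result: -3/(s + 9) + (5/2)/(s + 10) + (1/2)/(s + 4)


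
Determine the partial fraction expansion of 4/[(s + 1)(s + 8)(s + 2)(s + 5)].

Using Heaviside cover-up: (1/7)/(s + 1) - (2/63)/(s + 8) - (2/9)/(s + 2) + (1/9)/(s + 5)


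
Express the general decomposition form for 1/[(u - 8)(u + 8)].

Distinct linear factors: α/(u - 8) + β/(u + 8)


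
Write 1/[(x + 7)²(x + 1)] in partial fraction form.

Cover-up at x=-1: C = 1/(-1 + 7)² = 1/36. Cover-up at x=-7: B = 1/(-7 + 1) = -1/6. Comparing x² coeff: A = -C = -1/36
Result: (-1/36)/(x + 7) - (1/6)/(x + 7)² + (1/36)/(x + 1)


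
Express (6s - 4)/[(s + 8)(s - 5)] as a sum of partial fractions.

At s=-8: A = (6·(-8) - 4)/(-8 - 5) = 4. At s=5: B = (6·5 - 4)/(5 + 8) = 2
Result: 4/(s + 8) + 2/(s - 5)


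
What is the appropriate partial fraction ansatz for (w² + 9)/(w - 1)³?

Repeated linear factor (power 3): P/(w - 1) + Q/(w - 1)² + R/(w - 1)³


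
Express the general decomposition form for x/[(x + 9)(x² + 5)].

Linear + irreducible quadratic: P/(x + 9) + (Qx + R)/(x² + 5)


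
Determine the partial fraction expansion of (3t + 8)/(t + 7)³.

(3t + 8) = P(t + 7)² + Q(t + 7) + R. At t = -7: R = 3·(-7) + 8 = -13. Coefficients: P = 0, Q = 3
Result: 3/(t + 7)² - 13/(t + 7)³


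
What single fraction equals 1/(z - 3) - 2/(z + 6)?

Common denominator (z - 3)(z + 6). Numerator: 1(z + 6) - 2(z - 3) = (z + 6) - (2z - 6) = -z + 12
Result: (-z + 12)/[(z - 3)(z + 6)]


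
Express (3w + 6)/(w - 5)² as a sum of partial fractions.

(3w + 6) = α(w - 5) + β. At w = 5: β = 3·5 + 6 = 21. Coeff of w: α = 3
Result: 3/(w - 5) + 21/(w - 5)²


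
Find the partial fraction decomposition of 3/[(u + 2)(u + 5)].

3/(u + 2)(u + 5) = P/(u + 2) + Q/(u + 5). P = 3/(-2 + 5) = 1, Q = 3/(-5 + 2) = -1
Result: 1/(u + 2) - 1/(u + 5)


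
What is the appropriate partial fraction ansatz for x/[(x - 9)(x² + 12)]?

Linear + irreducible quadratic: A/(x - 9) + (Bx + C)/(x² + 12)


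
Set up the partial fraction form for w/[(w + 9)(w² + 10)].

Linear + irreducible quadratic: P/(w + 9) + (Qw + R)/(w² + 10)


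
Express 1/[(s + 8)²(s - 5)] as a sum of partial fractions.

Cover-up at s=5: C = 1/(5 + 8)² = 1/169. Cover-up at s=-8: B = 1/(-8 - 5) = -1/13. Comparing s² coeff: A = -C = -1/169
Result: (-1/169)/(s + 8) - (1/13)/(s + 8)² + (1/169)/(s - 5)


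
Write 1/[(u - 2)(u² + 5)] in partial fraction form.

Cover-up at u = 2: P = 1/(2² + 5) = 1/9. Then Q = -P = -1/9, R = -P·(0 + 2) = -2/9
Result: (1/9)/(u - 2) - ((1/9)u + 2/9)/(u² + 5)


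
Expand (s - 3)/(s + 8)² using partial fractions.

(s - 3) = α(s + 8) + β. At s = -8: β = 1·(-8) - 3 = -11. Coeff of s: α = 1
Result: 1/(s + 8) - 11/(s + 8)²


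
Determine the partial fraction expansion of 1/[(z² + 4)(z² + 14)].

Coefficient matching gives α = γ = 0, β = 1/(14-4) = 1/10, δ = -β = -1/10
Result: (1/10)/(z² + 4) - (1/10)/(z² + 14)


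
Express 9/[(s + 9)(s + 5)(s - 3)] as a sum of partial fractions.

Using cover-up method: P = 3/16, Q = -9/32, R = 3/32
Result: (3/16)/(s + 9) - (9/32)/(s + 5) + (3/32)/(s - 3)


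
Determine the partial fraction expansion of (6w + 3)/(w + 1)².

(6w + 3) = A(w + 1) + B. At w = -1: B = 6·(-1) + 3 = -3. Coeff of w: A = 6
Result: 6/(w + 1) - 3/(w + 1)²


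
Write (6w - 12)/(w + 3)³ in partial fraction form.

(6w - 12) = P(w + 3)² + Q(w + 3) + R. At w = -3: R = 6·(-3) - 12 = -30. Coefficients: P = 0, Q = 6
Result: 6/(w + 3)² - 30/(w + 3)³


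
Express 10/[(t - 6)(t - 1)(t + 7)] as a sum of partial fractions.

Using cover-up method: A = 2/13, B = -1/4, C = 5/52
Result: (2/13)/(t - 6) - (1/4)/(t - 1) + (5/52)/(t + 7)


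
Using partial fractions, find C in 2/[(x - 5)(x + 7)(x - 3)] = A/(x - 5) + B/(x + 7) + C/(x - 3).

Cover-up at x = 3: C = 2/[(3 - 5)(3 + 7)] = 2/[(-2)(10)] = -2/20 = -1/10


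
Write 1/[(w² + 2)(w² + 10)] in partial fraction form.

Coefficient matching gives P = R = 0, Q = 1/(10-2) = 1/8, S = -Q = -1/8
Result: (1/8)/(w² + 2) - (1/8)/(w² + 10)


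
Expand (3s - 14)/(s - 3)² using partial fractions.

(3s - 14) = α(s - 3) + β. At s = 3: β = 3·3 - 14 = -5. Coeff of s: α = 3
Result: 3/(s - 3) - 5/(s - 3)²


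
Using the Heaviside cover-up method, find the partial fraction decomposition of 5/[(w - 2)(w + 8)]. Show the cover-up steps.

Cover (w - 2): set w=2, get α = 5/(2 + 8) = 1/2. Cover (w + 8): set w=-8, get β = 5/(-8 - 2) = -1/2.
Result: (1/2)/(w - 2) - (1/2)/(w + 8)


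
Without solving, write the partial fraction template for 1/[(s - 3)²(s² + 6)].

Repeated linear + quadratic: α/(s - 3) + β/(s - 3)² + (γs + δ)/(s² + 6)


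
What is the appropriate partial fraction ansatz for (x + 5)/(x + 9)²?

Repeated linear factor: A/(x + 9) + B/(x + 9)²


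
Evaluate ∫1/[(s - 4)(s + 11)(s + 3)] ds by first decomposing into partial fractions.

Cover-up: A = 1/105, B = 1/120, C = -1/56. Decomposition: (1/105)/(s - 4) + (1/120)/(s + 11) - (1/56)/(s + 3). Integrate each term: (1/105) ln|(s - 4)| + (1/120) ln|(s + 11)| - (1/56) ln|(s + 3)| + C


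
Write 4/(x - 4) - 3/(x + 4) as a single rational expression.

Common denominator (x - 4)(x + 4). Numerator: 4(x + 4) - 3(x - 4) = (4x + 16) - (3x - 12) = x + 28
Result: (x + 28)/[(x - 4)(x + 4)]


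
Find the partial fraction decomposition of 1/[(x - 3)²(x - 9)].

Cover-up at x=9: γ = 1/(9 - 3)² = 1/36. Cover-up at x=3: β = 1/(3 - 9) = -1/6. Comparing x² coeff: α = -γ = -1/36
Result: (-1/36)/(x - 3) - (1/6)/(x - 3)² + (1/36)/(x - 9)


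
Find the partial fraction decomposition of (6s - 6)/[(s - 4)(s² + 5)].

At s=4: α = (6·4 - 6)/(4² + 5) = 6/7. β = -α = -6/7, γ = 6 - 4·α = 18/7
Result: (6/7)/(s - 4) - ((6/7)s - 18/7)/(s² + 5)


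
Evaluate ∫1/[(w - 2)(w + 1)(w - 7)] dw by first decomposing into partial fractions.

Cover-up: P = -1/15, Q = 1/24, R = 1/40. Decomposition: (-1/15)/(w - 2) + (1/24)/(w + 1) + (1/40)/(w - 7). Integrate each term: (-1/15) ln|(w - 2)| + (1/24) ln|(w + 1)| + (1/40) ln|(w - 7)| + C


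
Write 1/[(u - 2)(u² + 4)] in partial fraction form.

Cover-up at u = 2: A = 1/(2² + 4) = 1/8. Then B = -A = -1/8, C = -A·(0 + 2) = -1/4
Result: (1/8)/(u - 2) - ((1/8)u + 1/4)/(u² + 4)


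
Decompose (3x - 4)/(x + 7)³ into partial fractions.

(3x - 4) = P(x + 7)² + Q(x + 7) + R. At x = -7: R = 3·(-7) - 4 = -25. Coefficients: P = 0, Q = 3
Result: 3/(x + 7)² - 25/(x + 7)³


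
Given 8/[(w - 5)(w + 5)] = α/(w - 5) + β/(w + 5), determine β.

Cover-up at w = -5: β = 8/(-5 - 5) = -8/10 = -4/5


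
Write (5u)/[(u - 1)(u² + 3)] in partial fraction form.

At u=1: α = (5·1 + 0)/(1² + 3) = 5/4. β = -α = -5/4, γ = 5 - 1·α = 15/4
Result: (5/4)/(u - 1) - ((5/4)u - 15/4)/(u² + 3)


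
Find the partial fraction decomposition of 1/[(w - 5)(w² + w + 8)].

Cover-up at w = 5: α = 1/(5² + 1·5 + 8) = 1/38. Then β = -α = -1/38, γ = -α·(1 + 5) = -3/19
Result: (1/38)/(w - 5) - ((1/38)w + 3/19)/(w² + w + 8)


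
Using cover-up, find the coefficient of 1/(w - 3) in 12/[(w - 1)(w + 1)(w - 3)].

Cover (w - 3), set w=3: 12/[(3 - 1)(3 + 1)] = 3/2


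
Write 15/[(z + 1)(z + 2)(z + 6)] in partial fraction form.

Using cover-up method: α = 3, β = -15/4, γ = 3/4
Result: 3/(z + 1) - (15/4)/(z + 2) + (3/4)/(z + 6)


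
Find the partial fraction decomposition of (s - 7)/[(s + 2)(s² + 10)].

At s=-2: α = (1·(-2) - 7)/((-2)² + 10) = -9/14. β = -α = 9/14, γ = 1 - (-2)·α = -2/7
Result: (-9/14)/(s + 2) + ((9/14)s - 2/7)/(s² + 10)


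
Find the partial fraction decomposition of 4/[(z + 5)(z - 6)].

4/(z + 5)(z - 6) = P/(z + 5) + Q/(z - 6). P = 4/(-5 - 6) = -4/11, Q = 4/(6 + 5) = 4/11
Result: (-4/11)/(z + 5) + (4/11)/(z - 6)


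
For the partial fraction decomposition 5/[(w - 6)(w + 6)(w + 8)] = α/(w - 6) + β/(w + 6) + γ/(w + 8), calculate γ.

Cover-up at w = -8: γ = 5/[(-8 - 6)(-8 + 6)] = 5/[(-14)(-2)] = 5/28


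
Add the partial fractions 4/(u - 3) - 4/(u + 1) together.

Common denominator (u - 3)(u + 1). Numerator: 4(u + 1) - 4(u - 3) = (4u + 4) - (4u - 12) = 16
Result: (16)/[(u - 3)(u + 1)]


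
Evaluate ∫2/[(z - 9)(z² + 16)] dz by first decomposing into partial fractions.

Cover-up at z=9: α = 2/(9²+16) = 2/97. Coeff matching: β = -2/97, γ = -18/97. Decomposition: (2/97)/(z - 9) - ((2/97)z + 18/97)/(z² + 16). Integrate: linear → ln, quadratic → (1/2)ln + arctan: (2/97) ln|(z - 9)| - (1/97) ln(z² + 16) - (9/194) arctan(z/4) + C


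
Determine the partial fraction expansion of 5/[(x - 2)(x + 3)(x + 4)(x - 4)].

Using Heaviside cover-up: (-1/12)/(x - 2) + (1/7)/(x + 3) - (5/48)/(x + 4) + (5/112)/(x - 4)


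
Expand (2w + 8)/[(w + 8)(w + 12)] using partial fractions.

At w=-8: α = (2·(-8) + 8)/(-8 + 12) = -2. At w=-12: β = (2·(-12) + 8)/(-12 + 8) = 4
Result: -2/(w + 8) + 4/(w + 12)


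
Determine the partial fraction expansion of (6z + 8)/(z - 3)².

(6z + 8) = A(z - 3) + B. At z = 3: B = 6·3 + 8 = 26. Coeff of z: A = 6
Result: 6/(z - 3) + 26/(z - 3)²


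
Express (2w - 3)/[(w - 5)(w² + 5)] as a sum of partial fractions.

At w=5: P = (2·5 - 3)/(5² + 5) = 7/30. Q = -P = -7/30, R = 2 - 5·P = 5/6
Result: (7/30)/(w - 5) - ((7/30)w - 5/6)/(w² + 5)


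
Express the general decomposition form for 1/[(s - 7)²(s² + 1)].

Repeated linear + quadratic: P/(s - 7) + Q/(s - 7)² + (Rs + S)/(s² + 1)


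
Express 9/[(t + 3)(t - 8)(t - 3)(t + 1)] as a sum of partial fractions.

Using Heaviside cover-up: (-3/44)/(t + 3) + (1/55)/(t - 8) - (3/40)/(t - 3) + (1/8)/(t + 1)


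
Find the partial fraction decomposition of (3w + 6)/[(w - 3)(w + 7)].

At w=3: α = (3·3 + 6)/(3 + 7) = 3/2. At w=-7: β = (3·(-7) + 6)/(-7 - 3) = 3/2
Result: (3/2)/(w - 3) + (3/2)/(w + 7)


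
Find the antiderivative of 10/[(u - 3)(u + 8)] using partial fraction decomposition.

Decompose: 10/[(u - 3)(u + 8)] = (10/11)/(u - 3) - (10/11)/(u + 8). Integrate each term: (10/11) ln|(u - 3)| - (10/11) ln|(u + 8)| + C


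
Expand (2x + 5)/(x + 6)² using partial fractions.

(2x + 5) = P(x + 6) + Q. At x = -6: Q = 2·(-6) + 5 = -7. Coeff of x: P = 2
Result: 2/(x + 6) - 7/(x + 6)²


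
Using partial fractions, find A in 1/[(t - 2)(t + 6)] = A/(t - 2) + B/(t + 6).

Cover-up at t = 2: A = 1/(2 + 6) = 1/8


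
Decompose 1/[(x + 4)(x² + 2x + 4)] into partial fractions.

Cover-up at x = -4: α = 1/((-4)² + 2·(-4) + 4) = 1/12. Then β = -α = -1/12, γ = -α·(2 - 4) = 1/6
Result: (1/12)/(x + 4) - ((1/12)x - 1/6)/(x² + 2x + 4)


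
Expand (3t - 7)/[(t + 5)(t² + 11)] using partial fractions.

At t=-5: P = (3·(-5) - 7)/((-5)² + 11) = -11/18. Q = -P = 11/18, R = 3 - (-5)·P = -1/18
Result: (-11/18)/(t + 5) + ((11/18)t - 1/18)/(t² + 11)


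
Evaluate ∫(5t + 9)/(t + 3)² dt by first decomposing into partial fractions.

Decompose: A = 5, B = 5·(-3) + 9 = -6, so (5t + 9)/(t + 3)² = 5/(t + 3) - 6/(t + 3)². Integrate: ∫ A/(t + 3) dt = 5 ln|(t + 3)|; ∫ B/(t + 3)² dt = 6/(t + 3). Sum: 5 ln|(t + 3)| + 6/(t + 3) + C


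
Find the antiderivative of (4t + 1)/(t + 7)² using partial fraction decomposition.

Decompose: α = 4, β = 4·(-7) + 1 = -27, so (4t + 1)/(t + 7)² = 4/(t + 7) - 27/(t + 7)². Integrate: ∫ α/(t + 7) dt = 4 ln|(t + 7)|; ∫ β/(t + 7)² dt = 27/(t + 7). Sum: 4 ln|(t + 7)| + 27/(t + 7) + C


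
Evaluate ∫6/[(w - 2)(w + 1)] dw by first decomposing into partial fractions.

Decompose: 6/[(w - 2)(w + 1)] = 2/(w - 2) - 2/(w + 1). Integrate each term: 2 ln|(w - 2)| - 2 ln|(w + 1)| + C


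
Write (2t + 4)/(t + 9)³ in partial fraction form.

(2t + 4) = P(t + 9)² + Q(t + 9) + R. At t = -9: R = 2·(-9) + 4 = -14. Coefficients: P = 0, Q = 2
Result: 2/(t + 9)² - 14/(t + 9)³


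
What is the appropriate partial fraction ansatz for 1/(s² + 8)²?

Repeated quadratic factor: (Ps + Q)/(s² + 8) + (Rs + S)/(s² + 8)²


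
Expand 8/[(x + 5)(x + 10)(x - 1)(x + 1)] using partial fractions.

Using Heaviside cover-up: (1/15)/(x + 5) - (8/495)/(x + 10) + (2/33)/(x - 1) - (1/9)/(x + 1)


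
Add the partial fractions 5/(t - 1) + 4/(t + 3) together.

Common denominator (t - 1)(t + 3). Numerator: 5(t + 3) + 4(t - 1) = (5t + 15) + (4t - 4) = 9t + 11
Result: (9t + 11)/[(t - 1)(t + 3)]


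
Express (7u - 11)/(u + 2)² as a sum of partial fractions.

(7u - 11) = α(u + 2) + β. At u = -2: β = 7·(-2) - 11 = -25. Coeff of u: α = 7
Result: 7/(u + 2) - 25/(u + 2)²


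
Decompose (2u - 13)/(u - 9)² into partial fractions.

(2u - 13) = α(u - 9) + β. At u = 9: β = 2·9 - 13 = 5. Coeff of u: α = 2
Result: 2/(u - 9) + 5/(u - 9)²


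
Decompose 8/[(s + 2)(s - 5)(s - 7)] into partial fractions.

Using cover-up method: P = 8/63, Q = -4/7, R = 4/9
Result: (8/63)/(s + 2) - (4/7)/(s - 5) + (4/9)/(s - 7)


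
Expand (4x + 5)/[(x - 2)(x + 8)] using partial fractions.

At x=2: P = (4·2 + 5)/(2 + 8) = 13/10. At x=-8: Q = (4·(-8) + 5)/(-8 - 2) = 27/10
Result: (13/10)/(x - 2) + (27/10)/(x + 8)


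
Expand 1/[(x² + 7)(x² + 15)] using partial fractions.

Coefficient matching gives P = R = 0, Q = 1/(15-7) = 1/8, S = -Q = -1/8
Result: (1/8)/(x² + 7) - (1/8)/(x² + 15)


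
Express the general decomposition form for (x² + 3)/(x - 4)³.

Repeated linear factor (power 3): A/(x - 4) + B/(x - 4)² + C/(x - 4)³


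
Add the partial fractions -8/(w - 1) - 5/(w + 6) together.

Common denominator (w - 1)(w + 6). Numerator: -8(w + 6) - 5(w - 1) = (-8w - 48) - (5w - 5) = -13w - 43
Result: (-13w - 43)/[(w - 1)(w + 6)]


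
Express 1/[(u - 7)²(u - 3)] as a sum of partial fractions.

Cover-up at u=3: γ = 1/(3 - 7)² = 1/16. Cover-up at u=7: β = 1/(7 - 3) = 1/4. Comparing u² coeff: α = -γ = -1/16
Result: (-1/16)/(u - 7) + (1/4)/(u - 7)² + (1/16)/(u - 3)


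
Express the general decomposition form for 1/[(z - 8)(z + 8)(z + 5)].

Three distinct linear factors: P/(z - 8) + Q/(z + 8) + R/(z + 5)


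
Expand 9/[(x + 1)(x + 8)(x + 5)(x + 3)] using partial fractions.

Using Heaviside cover-up: (9/56)/(x + 1) - (3/35)/(x + 8) + (3/8)/(x + 5) - (9/20)/(x + 3)


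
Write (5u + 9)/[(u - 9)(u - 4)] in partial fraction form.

At u=9: P = (5·9 + 9)/(9 - 4) = 54/5. At u=4: Q = (5·4 + 9)/(4 - 9) = -29/5
Result: (54/5)/(u - 9) - (29/5)/(u - 4)


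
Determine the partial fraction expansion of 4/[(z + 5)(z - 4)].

4/(z + 5)(z - 4) = P/(z + 5) + Q/(z - 4). P = 4/(-5 - 4) = -4/9, Q = 4/(4 + 5) = 4/9
Result: (-4/9)/(z + 5) + (4/9)/(z - 4)


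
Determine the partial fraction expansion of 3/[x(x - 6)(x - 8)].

Using cover-up method: A = 1/16, B = -1/4, C = 3/16
Result: (1/16)/x - (1/4)/(x - 6) + (3/16)/(x - 8)


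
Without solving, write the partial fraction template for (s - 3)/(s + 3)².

Repeated linear factor: A/(s + 3) + B/(s + 3)²


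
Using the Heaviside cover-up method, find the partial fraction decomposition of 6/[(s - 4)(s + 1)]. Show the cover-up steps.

Cover (s - 4): set s=4, get A = 6/(4 + 1) = 6/5. Cover (s + 1): set s=-1, get B = 6/(-1 - 4) = -6/5.
Result: (6/5)/(s - 4) - (6/5)/(s + 1)


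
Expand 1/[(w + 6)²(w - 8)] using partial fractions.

Cover-up at w=8: R = 1/(8 + 6)² = 1/196. Cover-up at w=-6: Q = 1/(-6 - 8) = -1/14. Comparing w² coeff: P = -R = -1/196
Result: (-1/196)/(w + 6) - (1/14)/(w + 6)² + (1/196)/(w - 8)


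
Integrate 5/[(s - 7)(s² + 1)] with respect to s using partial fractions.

Cover-up at s=7: α = 5/(7²+1) = 1/10. Coeff matching: β = -1/10, γ = -7/10. Decomposition: (1/10)/(s - 7) - ((1/10)s + 7/10)/(s² + 1). Integrate: linear → ln, quadratic → (1/2)ln + arctan: (1/10) ln|(s - 7)| - (1/20) ln(s² + 1) - (7/10) arctan(s) + C


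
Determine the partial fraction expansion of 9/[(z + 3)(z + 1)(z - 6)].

Using cover-up method: A = 1/2, B = -9/14, C = 1/7
Result: (1/2)/(z + 3) - (9/14)/(z + 1) + (1/7)/(z - 6)


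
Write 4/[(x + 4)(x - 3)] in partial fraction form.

4/(x + 4)(x - 3) = A/(x + 4) + B/(x - 3). A = 4/(-4 - 3) = -4/7, B = 4/(3 + 4) = 4/7
Result: (-4/7)/(x + 4) + (4/7)/(x - 3)


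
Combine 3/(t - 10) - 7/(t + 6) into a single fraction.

Common denominator (t - 10)(t + 6). Numerator: 3(t + 6) - 7(t - 10) = (3t + 18) - (7t - 70) = -4t + 88
Result: (-4t + 88)/[(t - 10)(t + 6)]


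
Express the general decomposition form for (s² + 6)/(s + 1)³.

Repeated linear factor (power 3): α/(s + 1) + β/(s + 1)² + γ/(s + 1)³


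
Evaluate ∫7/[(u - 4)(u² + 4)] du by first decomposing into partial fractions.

Cover-up at u=4: A = 7/(4²+4) = 7/20. Coeff matching: B = -7/20, C = -7/5. Decomposition: (7/20)/(u - 4) - ((7/20)u + 7/5)/(u² + 4). Integrate: linear → ln, quadratic → (1/2)ln + arctan: (7/20) ln|(u - 4)| - (7/40) ln(u² + 4) - (7/10) arctan(u/2) + C


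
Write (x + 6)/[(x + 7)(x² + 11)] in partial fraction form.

At x=-7: P = (1·(-7) + 6)/((-7)² + 11) = -1/60. Q = -P = 1/60, R = 1 - (-7)·P = 53/60
Result: (-1/60)/(x + 7) + ((1/60)x + 53/60)/(x² + 11)


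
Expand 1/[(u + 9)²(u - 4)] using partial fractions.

Cover-up at u=4: R = 1/(4 + 9)² = 1/169. Cover-up at u=-9: Q = 1/(-9 - 4) = -1/13. Comparing u² coeff: P = -R = -1/169
Result: (-1/169)/(u + 9) - (1/13)/(u + 9)² + (1/169)/(u - 4)


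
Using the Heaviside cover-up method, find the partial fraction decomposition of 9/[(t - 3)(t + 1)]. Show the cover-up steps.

Cover (t - 3): set t=3, get A = 9/(3 + 1) = 9/4. Cover (t + 1): set t=-1, get B = 9/(-1 - 3) = -9/4.
Result: (9/4)/(t - 3) - (9/4)/(t + 1)


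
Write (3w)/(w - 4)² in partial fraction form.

(3w) = P(w - 4) + Q. At w = 4: Q = 3·4 + 0 = 12. Coeff of w: P = 3
Result: 3/(w - 4) + 12/(w - 4)²
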